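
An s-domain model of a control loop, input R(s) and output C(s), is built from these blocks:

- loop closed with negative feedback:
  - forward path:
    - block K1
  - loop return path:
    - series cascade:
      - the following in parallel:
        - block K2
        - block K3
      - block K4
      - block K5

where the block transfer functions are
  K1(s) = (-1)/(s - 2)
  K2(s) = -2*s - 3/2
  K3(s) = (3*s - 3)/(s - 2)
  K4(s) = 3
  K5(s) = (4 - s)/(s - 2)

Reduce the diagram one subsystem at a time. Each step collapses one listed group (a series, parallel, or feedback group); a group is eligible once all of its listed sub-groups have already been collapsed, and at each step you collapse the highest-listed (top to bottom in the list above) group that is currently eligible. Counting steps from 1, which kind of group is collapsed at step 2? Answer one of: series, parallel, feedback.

The answer is series.

Reasoning:
Step 1: combine K2, K3 in parallel
Step 2: multiply (K2+K3), K4, K5 (series)
Step 3: close the feedback loop around K1, ((K2+K3)*K4*K5)
At step 2 the group reduced is series.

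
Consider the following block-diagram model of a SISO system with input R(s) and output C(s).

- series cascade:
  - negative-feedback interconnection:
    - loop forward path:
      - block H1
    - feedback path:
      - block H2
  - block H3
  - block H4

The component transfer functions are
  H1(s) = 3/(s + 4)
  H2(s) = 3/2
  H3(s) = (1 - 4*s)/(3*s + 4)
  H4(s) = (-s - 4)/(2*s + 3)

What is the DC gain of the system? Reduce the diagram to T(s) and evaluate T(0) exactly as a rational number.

The answer is -2/17.

Reasoning:
Step 1 - close the feedback loop around H1, H2, giving 6/(2*s + 17)
Step 2 - reduce the series chain [H1/(1+H1*H2)], H3, H4, giving (24*s^2 + 90*s - 24)/(12*s^3 + 136*s^2 + 313*s + 204)
That last expression is T(s); at s = 0 only the constant terms survive, so T(0) = -24/204 = -2/17.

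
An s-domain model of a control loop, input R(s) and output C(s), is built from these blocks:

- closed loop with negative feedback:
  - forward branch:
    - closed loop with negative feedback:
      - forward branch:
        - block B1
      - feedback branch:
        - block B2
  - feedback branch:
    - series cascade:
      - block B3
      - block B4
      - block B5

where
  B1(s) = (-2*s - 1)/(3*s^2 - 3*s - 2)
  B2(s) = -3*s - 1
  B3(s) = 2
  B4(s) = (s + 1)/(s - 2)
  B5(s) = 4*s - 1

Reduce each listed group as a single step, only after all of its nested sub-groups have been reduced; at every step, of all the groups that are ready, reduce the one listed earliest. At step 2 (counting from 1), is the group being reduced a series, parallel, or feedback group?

The answer is series.

Reasoning:
Step 1: feedback reduction of B1, B2
Step 2: multiply B3, B4, B5 (series)
Step 3: reduce the feedback loop with forward [B1/(1+B1*B2)] and return (B3*B4*B5)
The group at step 2 is a series group.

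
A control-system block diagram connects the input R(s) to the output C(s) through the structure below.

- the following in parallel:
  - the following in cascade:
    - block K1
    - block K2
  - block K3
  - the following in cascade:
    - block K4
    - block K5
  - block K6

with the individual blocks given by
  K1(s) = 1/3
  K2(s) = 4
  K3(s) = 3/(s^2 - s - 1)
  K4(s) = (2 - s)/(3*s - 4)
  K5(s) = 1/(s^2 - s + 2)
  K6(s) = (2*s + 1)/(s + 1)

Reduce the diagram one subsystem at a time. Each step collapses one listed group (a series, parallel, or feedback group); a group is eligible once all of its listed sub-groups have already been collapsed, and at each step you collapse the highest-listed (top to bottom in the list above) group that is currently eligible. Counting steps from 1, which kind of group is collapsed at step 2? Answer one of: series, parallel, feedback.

1. series reduction of K1, K2
2. combine K4, K5 in series
3. add (K1*K2), K3, (K4*K5), K6 (parallel)
Step 2 collapses a series group.

Final answer: series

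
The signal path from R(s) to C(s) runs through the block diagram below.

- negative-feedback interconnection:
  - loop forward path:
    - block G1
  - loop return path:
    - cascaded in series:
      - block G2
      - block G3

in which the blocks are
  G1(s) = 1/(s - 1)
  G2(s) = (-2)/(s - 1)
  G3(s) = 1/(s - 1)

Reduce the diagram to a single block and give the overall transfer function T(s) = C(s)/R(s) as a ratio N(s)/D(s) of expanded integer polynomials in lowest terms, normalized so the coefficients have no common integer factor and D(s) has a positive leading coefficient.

First reduce the diagram to T(s).

[1] combine G2, G3 in series = (-2)/(s^2 - 2*s + 1)
[2] collapse the loop (G1 forward, (G2*G3) return), which is the overall transfer function T(s) = C(s)/R(s) in lowest terms

Answer: (s^2 - 2*s + 1)/(s^3 - 3*s^2 + 3*s - 3)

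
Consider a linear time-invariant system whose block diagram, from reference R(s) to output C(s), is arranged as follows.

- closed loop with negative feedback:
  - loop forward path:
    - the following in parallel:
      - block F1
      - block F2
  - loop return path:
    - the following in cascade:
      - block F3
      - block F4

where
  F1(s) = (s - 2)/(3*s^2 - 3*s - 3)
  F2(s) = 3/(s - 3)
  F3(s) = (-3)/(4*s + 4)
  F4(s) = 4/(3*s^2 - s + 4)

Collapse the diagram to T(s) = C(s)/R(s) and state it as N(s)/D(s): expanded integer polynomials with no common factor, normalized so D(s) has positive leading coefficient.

[1] sum the parallel branches F1, F2, giving (10*s^2 - 14*s - 3)/(3*s^3 - 12*s^2 + 6*s + 9)
[2] combine F3, F4 in series, giving (-3)/(3*s^3 + 2*s^2 + 3*s + 4)
[3] apply the feedback formula to (F1+F2), (F3*F4): this yields T(s), and no further normalization is needed

Answer: (30*s^5 - 22*s^4 - 7*s^3 - 8*s^2 - 65*s - 12)/(9*s^6 - 30*s^5 + 3*s^4 + 15*s^3 - 42*s^2 + 93*s + 45)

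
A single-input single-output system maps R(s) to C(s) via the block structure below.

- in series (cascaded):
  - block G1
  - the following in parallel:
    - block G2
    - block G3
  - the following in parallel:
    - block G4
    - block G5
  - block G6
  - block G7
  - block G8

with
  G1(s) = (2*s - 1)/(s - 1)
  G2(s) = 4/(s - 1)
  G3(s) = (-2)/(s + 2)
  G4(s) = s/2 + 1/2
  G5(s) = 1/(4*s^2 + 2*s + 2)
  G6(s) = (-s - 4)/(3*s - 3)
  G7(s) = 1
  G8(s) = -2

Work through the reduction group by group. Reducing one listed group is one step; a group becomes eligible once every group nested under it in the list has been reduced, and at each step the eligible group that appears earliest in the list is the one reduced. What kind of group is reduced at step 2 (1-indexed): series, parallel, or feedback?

[1] parallel reduction of G2, G3
[2] combine G4, G5 in parallel
[3] multiply G1, (G2+G3), (G4+G5), G6, G7, G8 (series)
At step 2 the group reduced is parallel.

Hence the answer: parallel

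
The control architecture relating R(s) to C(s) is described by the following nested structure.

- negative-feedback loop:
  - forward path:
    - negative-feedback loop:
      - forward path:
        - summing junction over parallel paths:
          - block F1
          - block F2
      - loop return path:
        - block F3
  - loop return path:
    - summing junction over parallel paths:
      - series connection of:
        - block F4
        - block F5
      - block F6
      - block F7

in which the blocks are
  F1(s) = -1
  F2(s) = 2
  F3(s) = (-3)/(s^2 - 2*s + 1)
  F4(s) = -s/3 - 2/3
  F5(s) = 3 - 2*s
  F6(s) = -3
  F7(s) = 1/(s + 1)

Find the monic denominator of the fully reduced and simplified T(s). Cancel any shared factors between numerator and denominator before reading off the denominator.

1. reduce the parallel group F1, F2 = 1
2. reduce the feedback loop with forward (F1+F2) and return F3 = (s^2 - 2*s + 1)/(s^2 - 2*s - 2)
3. cascade F4, F5 = 2*s^2/3 + s/3 - 2
4. add (F4*F5), F6, F7 (parallel) = (2*s^3 + 3*s^2 - 14*s - 12)/(3*s + 3)
5. feedback reduction of [(F1+F2)/(1+(F1+F2)*F3)], ((F4*F5)+F6+F7) = (3*s^3 - 3*s^2 - 3*s + 3)/(2*s^5 - s^4 - 15*s^3 + 16*s^2 - 2*s - 18)
No further cancellation is possible in the step-5 result, so that is T(s). Its denominator becomes monic after dividing by the leading coefficient 2.

Answer: s^5 - s^4/2 - 15*s^3/2 + 8*s^2 - s - 9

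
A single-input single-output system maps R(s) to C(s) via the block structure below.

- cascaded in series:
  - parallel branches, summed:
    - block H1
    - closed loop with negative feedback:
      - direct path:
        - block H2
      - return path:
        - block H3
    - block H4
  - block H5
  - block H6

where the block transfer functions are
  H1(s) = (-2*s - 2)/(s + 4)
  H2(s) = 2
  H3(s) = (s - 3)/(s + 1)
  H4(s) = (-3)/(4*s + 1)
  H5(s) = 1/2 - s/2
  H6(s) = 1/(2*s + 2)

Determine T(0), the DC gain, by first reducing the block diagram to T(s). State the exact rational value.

1. feedback reduction of H2, H3; result (2*s + 2)/(3*s - 5)
2. combine H1, [H2/(1+H2*H3)], H4 in parallel; result (-16*s^3 + 43*s^2 + 65*s + 78)/(12*s^3 + 31*s^2 - 73*s - 20)
3. series reduction of (H1+[H2/(1+H2*H3)]+H4), H5, H6; result (16*s^4 - 59*s^3 - 22*s^2 - 13*s + 78)/(48*s^4 + 172*s^3 - 168*s^2 - 372*s - 80)
The step-3 result is T(s). Setting s = 0: T(0) = 78/(-80) = -39/40.

Answer: -39/40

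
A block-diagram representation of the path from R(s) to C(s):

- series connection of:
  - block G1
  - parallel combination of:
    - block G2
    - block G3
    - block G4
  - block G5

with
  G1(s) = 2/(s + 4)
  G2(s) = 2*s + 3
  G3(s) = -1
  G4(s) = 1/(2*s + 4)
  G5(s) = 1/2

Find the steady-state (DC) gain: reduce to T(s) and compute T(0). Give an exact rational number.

[1] parallel reduction of G2, G3, G4, giving (4*s^2 + 12*s + 9)/(2*s + 4)
[2] reduce the series chain G1, (G2+G3+G4), G5, giving (4*s^2 + 12*s + 9)/(2*s^2 + 12*s + 16)
That last expression is T(s); at s = 0 only the constant terms survive, so T(0) = 9/16.

Hence the answer: 9/16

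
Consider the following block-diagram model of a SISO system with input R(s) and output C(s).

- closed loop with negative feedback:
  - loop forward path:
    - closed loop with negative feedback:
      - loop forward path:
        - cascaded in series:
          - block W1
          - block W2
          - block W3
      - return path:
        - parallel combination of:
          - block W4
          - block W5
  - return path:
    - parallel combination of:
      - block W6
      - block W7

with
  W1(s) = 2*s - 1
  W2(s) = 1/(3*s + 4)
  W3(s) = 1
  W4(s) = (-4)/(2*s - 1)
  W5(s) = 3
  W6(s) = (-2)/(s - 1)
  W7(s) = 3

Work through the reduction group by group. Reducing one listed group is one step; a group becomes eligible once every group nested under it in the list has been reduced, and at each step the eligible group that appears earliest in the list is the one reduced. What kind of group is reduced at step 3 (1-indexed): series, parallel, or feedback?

Step 1: reduce the series chain W1, W2, W3
Step 2: combine W4, W5 in parallel
Step 3: feedback reduction of (W1*W2*W3), (W4+W5)
Step 4: add W6, W7 (parallel)
Step 5: apply the feedback formula to [(W1*W2*W3)/(1+(W1*W2*W3)*(W4+W5))], (W6+W7)
Step 3 collapses a feedback group.

Final answer: feedback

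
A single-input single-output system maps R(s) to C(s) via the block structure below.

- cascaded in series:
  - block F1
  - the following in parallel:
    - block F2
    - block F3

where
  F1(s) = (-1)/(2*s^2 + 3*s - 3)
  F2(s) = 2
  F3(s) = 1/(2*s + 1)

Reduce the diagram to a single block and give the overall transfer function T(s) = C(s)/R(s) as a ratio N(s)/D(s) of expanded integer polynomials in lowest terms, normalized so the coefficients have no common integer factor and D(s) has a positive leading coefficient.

Step 1 - add F2, F3 (parallel) -> (4*s + 3)/(2*s + 1)
Step 2 - combine F1, (F2+F3) in series; the result is T(s) itself (integer coefficients, no common factor, positive leading denominator coefficient)

Hence the answer: (-4*s - 3)/(4*s^3 + 8*s^2 - 3*s - 3)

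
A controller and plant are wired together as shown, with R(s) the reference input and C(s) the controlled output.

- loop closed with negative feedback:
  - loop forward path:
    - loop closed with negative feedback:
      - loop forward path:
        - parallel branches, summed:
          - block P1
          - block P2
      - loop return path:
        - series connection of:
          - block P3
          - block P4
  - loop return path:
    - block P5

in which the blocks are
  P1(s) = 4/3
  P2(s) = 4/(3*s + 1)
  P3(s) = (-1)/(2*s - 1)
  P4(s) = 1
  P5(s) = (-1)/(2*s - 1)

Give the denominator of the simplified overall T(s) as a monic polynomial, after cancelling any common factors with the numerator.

Answer: s^2 - 3*s/2 - 35/18

Working:
[1] parallel reduction of P1, P2 -> (12*s + 16)/(9*s + 3)
[2] reduce the series chain P3, P4 -> (-1)/(2*s - 1)
[3] collapse the loop ((P1+P2) forward, (P3*P4) return) -> (24*s^2 + 20*s - 16)/(18*s^2 - 15*s - 19)
[4] reduce the feedback loop with forward [(P1+P2)/(1+(P1+P2)*(P3*P4))] and return P5 -> (24*s^2 + 20*s - 16)/(18*s^2 - 27*s - 35)
That last expression is T(s), already simplified. Scaling its denominator by 1/18 (the reciprocal of the leading coefficient) yields the monic denominator.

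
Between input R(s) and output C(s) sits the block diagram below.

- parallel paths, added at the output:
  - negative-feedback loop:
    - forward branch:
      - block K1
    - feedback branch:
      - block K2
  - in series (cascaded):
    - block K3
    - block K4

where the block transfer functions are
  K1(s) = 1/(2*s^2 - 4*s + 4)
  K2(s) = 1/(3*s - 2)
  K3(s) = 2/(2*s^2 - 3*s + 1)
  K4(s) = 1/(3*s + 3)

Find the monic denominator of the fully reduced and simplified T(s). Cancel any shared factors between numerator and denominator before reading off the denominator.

Step 1: close the feedback loop around K1, K2, giving (3*s - 2)/(6*s^3 - 16*s^2 + 20*s - 7)
Step 2: reduce the series chain K3, K4, giving 2/(6*s^3 - 3*s^2 - 6*s + 3)
Step 3: reduce the parallel group [K1/(1+K1*K2)], (K3*K4), giving (18*s^4 - 9*s^3 - 44*s^2 + 61*s - 20)/(36*s^6 - 114*s^5 + 132*s^4 + 12*s^3 - 147*s^2 + 102*s - 21)
Step 3 gives the fully reduced T(s), with no common factor left to cancel. The denominator's leading coefficient is 36, so divide each of its coefficients by 36 to get the monic form.

Hence the answer: s^6 - 19*s^5/6 + 11*s^4/3 + s^3/3 - 49*s^2/12 + 17*s/6 - 7/12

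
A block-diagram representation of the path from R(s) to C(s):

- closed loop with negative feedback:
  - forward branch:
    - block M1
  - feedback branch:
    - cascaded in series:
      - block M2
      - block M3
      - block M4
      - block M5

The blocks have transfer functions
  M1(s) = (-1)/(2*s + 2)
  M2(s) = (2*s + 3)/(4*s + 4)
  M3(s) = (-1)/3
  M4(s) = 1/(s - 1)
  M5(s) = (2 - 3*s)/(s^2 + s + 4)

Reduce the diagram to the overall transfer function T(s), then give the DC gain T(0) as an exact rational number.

The answer is -8/15.

Reasoning:
Step 1: reduce the series chain M2, M3, M4, M5: (6*s^2 + 5*s - 6)/(12*s^4 + 12*s^3 + 36*s^2 - 12*s - 48)
Step 2: apply the feedback formula to M1, (M2*M3*M4*M5): (-12*s^4 - 12*s^3 - 36*s^2 + 12*s + 48)/(24*s^5 + 48*s^4 + 96*s^3 + 42*s^2 - 125*s - 90)
The step-2 result is T(s). Setting s = 0: T(0) = 48/(-90) = -8/15.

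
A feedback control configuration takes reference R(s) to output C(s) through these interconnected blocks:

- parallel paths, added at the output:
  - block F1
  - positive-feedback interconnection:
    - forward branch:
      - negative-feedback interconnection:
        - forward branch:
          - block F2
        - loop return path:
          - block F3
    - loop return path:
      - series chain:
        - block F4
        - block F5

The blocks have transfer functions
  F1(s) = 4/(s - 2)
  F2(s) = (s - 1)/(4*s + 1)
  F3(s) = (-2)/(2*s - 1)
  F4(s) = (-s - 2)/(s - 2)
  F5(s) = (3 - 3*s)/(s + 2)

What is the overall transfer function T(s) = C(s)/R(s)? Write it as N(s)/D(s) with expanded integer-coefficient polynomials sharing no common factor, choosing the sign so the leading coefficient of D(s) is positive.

The answer is (2*s^4 - 3*s^3 + s^2 - 28*s + 8)/(2*s^4 - 9*s^3 + 7*s^2 + 7*s - 2).

Reasoning:
(1) close the feedback loop around F2, F3 gives (2*s^2 - 3*s + 1)/(8*s^2 - 4*s + 1)
(2) series reduction of F4, F5 gives (3*s - 3)/(s - 2)
(3) close the feedback loop around [F2/(1+F2*F3)], (F4*F5) gives (2*s^3 - 7*s^2 + 7*s - 2)/(2*s^3 - 5*s^2 - 3*s + 1)
(4) combine F1, [[F2/(1+F2*F3)]/(1-[F2/(1+F2*F3)]*(F4*F5))] in parallel - this is the overall T(s), already in the required normalized form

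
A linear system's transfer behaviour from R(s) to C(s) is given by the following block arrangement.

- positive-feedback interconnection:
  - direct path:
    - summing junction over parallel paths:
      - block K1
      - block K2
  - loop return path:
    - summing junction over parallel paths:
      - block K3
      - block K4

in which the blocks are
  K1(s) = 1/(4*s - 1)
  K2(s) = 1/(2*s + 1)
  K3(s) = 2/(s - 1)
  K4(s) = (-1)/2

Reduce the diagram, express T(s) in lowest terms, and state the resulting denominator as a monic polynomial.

First reduce the diagram to T(s).

1. parallel reduction of K1, K2 = (6*s)/(8*s^2 + 2*s - 1)
2. sum the parallel branches K3, K4 = (5 - s)/(2*s - 2)
3. collapse the loop ((K1+K2) forward, (K3+K4) return) = (6*s^2 - 6*s)/(8*s^3 - 3*s^2 - 18*s + 1)
That last expression is T(s), already simplified. Scaling its denominator by 1/8 (the reciprocal of the leading coefficient) yields the monic denominator.

Answer: s^3 - 3*s^2/8 - 9*s/4 + 1/8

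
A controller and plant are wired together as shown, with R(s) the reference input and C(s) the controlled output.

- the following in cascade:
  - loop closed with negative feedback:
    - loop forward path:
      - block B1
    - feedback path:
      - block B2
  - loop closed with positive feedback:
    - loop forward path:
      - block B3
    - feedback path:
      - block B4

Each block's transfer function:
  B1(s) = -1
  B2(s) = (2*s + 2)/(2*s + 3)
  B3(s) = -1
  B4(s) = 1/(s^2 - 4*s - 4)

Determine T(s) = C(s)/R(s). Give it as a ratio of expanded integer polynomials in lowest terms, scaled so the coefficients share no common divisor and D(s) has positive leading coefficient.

Reducing step by step:

Step 1. feedback reduction of B1, B2 = -2*s - 3
Step 2. reduce the feedback loop with forward B3 and return B4 = (-s^2 + 4*s + 4)/(s^2 - 4*s - 3)
Step 3. series reduction of [B1/(1+B1*B2)], [B3/(1-B3*B4)]; the result is T(s) itself (integer coefficients, no common factor, positive leading denominator coefficient)

Answer: (2*s^3 - 5*s^2 - 20*s - 12)/(s^2 - 4*s - 3)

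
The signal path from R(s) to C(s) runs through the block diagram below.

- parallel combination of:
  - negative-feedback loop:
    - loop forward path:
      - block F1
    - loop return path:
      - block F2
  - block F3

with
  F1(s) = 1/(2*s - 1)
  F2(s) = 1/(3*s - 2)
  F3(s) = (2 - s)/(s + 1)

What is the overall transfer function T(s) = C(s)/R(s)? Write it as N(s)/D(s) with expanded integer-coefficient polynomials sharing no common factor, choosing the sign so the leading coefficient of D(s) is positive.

[1] close the feedback loop around F1, F2 = (3*s - 2)/(6*s^2 - 7*s + 3)
[2] parallel reduction of [F1/(1+F1*F2)], F3 - this is the overall T(s), already in the required normalized form

Final answer: (-6*s^3 + 22*s^2 - 16*s + 4)/(6*s^3 - s^2 - 4*s + 3)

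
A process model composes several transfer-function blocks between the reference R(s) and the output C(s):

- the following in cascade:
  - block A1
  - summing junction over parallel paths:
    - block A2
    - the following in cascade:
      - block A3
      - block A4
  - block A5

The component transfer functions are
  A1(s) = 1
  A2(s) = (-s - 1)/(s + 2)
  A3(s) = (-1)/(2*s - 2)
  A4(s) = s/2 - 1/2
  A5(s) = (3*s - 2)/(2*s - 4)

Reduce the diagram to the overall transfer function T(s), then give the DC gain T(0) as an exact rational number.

1. combine A3, A4 in series: (-1)/4
2. add A2, (A3*A4) (parallel): (-5*s - 6)/(4*s + 8)
3. reduce the series chain A1, (A2+(A3*A4)), A5: (-15*s^2 - 8*s + 12)/(8*s^2 - 32)
Step 3 gives the overall T(s). Then T(0) = 12/(-32) = -3/8.

Answer: -3/8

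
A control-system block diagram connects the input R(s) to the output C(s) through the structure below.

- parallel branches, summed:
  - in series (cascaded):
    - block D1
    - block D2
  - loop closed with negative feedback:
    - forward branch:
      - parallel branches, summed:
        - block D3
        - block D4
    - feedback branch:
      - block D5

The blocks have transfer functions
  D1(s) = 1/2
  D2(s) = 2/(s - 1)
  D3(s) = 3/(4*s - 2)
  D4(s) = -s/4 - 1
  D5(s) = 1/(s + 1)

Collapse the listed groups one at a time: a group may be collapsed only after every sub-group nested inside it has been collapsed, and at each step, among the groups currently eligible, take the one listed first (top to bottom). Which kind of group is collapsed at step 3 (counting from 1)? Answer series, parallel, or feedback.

Answer: feedback

Working:
(1) combine D1, D2 in series
(2) sum the parallel branches D3, D4
(3) close the feedback loop around (D3+D4), D5
(4) add (D1*D2), [(D3+D4)/(1+(D3+D4)*D5)] (parallel)
The group at step 3 is a feedback group.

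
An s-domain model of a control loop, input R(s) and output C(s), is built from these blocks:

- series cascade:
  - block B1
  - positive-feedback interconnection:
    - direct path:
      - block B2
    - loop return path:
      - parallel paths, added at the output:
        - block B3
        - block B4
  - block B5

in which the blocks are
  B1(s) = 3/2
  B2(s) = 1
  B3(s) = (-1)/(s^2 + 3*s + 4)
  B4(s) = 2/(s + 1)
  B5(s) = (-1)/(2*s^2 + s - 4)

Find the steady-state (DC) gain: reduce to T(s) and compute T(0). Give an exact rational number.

Answer: -1/2

Working:
(1) add B3, B4 (parallel) gives (2*s^2 + 5*s + 7)/(s^3 + 4*s^2 + 7*s + 4)
(2) apply the feedback formula to B2, (B3+B4) gives (s^3 + 4*s^2 + 7*s + 4)/(s^3 + 2*s^2 + 2*s - 3)
(3) series reduction of B1, [B2/(1-B2*(B3+B4))], B5 gives (-3*s^3 - 12*s^2 - 21*s - 12)/(4*s^5 + 10*s^4 + 4*s^3 - 24*s^2 - 22*s + 24)
Evaluating the step-3 result (the overall T(s)) at s = 0 gives T(0) = -12/24 = -1/2.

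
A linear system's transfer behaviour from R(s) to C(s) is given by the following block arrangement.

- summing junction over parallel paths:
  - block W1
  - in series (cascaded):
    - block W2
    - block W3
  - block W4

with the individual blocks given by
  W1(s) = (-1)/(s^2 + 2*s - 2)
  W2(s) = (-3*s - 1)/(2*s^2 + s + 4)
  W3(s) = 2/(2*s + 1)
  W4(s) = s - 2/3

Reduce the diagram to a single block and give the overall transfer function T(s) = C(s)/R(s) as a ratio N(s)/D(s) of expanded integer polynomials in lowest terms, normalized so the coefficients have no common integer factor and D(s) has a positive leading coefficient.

The answer is (12*s^6 + 28*s^5 + 3*s^4 - 6*s^3 - 112*s^2 - 7*s + 16)/(12*s^5 + 36*s^4 + 27*s^3 + 42*s^2 - 30*s - 24).

Reasoning:
Step 1: series reduction of W2, W3 = (-6*s - 2)/(4*s^3 + 4*s^2 + 9*s + 4)
Step 2: parallel reduction of W1, (W2*W3), W4: this yields T(s), and no further normalization is needed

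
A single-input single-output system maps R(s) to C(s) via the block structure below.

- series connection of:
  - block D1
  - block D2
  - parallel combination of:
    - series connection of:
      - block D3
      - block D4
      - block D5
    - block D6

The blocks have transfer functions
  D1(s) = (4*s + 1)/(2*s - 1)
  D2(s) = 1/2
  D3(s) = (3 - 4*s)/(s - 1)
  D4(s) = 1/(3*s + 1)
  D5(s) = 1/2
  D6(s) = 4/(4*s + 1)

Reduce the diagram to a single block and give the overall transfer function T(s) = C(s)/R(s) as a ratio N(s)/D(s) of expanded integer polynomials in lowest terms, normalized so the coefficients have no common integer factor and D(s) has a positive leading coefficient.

1. reduce the series chain D3, D4, D5: (3 - 4*s)/(6*s^2 - 4*s - 2)
2. parallel reduction of (D3*D4*D5), D6: (8*s^2 - 8*s - 5)/(24*s^3 - 10*s^2 - 12*s - 2)
3. reduce the series chain D1, D2, ((D3*D4*D5)+D6), giving the overall T(s)

Hence the answer: (8*s^2 - 8*s - 5)/(24*s^3 - 28*s^2 + 4)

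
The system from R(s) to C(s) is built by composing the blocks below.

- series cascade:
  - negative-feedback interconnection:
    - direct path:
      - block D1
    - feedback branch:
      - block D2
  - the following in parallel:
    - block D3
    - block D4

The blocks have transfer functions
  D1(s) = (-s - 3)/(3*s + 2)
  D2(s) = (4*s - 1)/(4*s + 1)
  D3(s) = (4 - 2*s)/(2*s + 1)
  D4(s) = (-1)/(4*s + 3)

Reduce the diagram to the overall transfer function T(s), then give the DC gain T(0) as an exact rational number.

Step 1 - close the feedback loop around D1, D2 -> (-4*s^2 - 13*s - 3)/(8*s^2 + 5)
Step 2 - combine D3, D4 in parallel -> (-8*s^2 + 8*s + 11)/(8*s^2 + 10*s + 3)
Step 3 - cascade [D1/(1+D1*D2)], (D3+D4) -> (32*s^4 + 72*s^3 - 124*s^2 - 167*s - 33)/(64*s^4 + 80*s^3 + 64*s^2 + 50*s + 15)
Step 3 gives the overall T(s). Then T(0) = -33/15 = -11/5.

Answer: -11/5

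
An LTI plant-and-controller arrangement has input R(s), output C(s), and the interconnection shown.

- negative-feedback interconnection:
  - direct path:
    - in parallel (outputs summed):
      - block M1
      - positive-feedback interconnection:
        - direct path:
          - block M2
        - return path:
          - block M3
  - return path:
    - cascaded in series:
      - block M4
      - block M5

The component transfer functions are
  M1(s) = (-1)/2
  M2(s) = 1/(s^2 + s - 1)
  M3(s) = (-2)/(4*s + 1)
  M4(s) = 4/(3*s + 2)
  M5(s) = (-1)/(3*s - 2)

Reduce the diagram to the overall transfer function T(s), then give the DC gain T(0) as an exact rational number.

[1] feedback reduction of M2, M3, giving (4*s + 1)/(4*s^3 + 5*s^2 - 3*s + 1)
[2] combine M1, [M2/(1-M2*M3)] in parallel, giving (-4*s^3 - 5*s^2 + 11*s + 1)/(8*s^3 + 10*s^2 - 6*s + 2)
[3] reduce the series chain M4, M5, giving (-4)/(9*s^2 - 4)
[4] feedback reduction of (M1+[M2/(1-M2*M3)]), (M4*M5), giving (-36*s^5 - 45*s^4 + 115*s^3 + 29*s^2 - 44*s - 4)/(72*s^5 + 90*s^4 - 70*s^3 - 2*s^2 - 20*s - 12)
Evaluating the step-4 result (the overall T(s)) at s = 0 gives T(0) = -4/(-12) = 1/3.

Hence the answer: 1/3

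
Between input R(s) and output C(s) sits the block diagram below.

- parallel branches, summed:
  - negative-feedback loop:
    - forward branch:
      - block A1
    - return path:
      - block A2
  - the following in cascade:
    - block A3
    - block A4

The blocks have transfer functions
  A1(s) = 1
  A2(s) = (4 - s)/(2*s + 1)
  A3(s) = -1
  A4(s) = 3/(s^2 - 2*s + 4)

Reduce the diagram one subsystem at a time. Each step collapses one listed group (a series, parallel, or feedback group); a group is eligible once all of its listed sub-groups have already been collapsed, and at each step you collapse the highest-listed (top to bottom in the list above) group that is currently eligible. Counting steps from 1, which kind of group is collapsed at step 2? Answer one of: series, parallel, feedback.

Answer: series

Working:
(1) apply the feedback formula to A1, A2
(2) reduce the series chain A3, A4
(3) combine [A1/(1+A1*A2)], (A3*A4) in parallel
So the answer for step 2 is series.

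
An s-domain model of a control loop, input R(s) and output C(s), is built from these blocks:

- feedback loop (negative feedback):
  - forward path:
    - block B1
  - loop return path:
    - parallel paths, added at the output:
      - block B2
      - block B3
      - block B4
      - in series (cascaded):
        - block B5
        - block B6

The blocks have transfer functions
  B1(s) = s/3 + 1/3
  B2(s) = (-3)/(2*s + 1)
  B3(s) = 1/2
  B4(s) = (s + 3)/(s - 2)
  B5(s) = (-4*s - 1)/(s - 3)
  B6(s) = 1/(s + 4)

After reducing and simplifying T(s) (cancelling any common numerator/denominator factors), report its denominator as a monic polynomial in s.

Step 1 - series reduction of B5, B6: (-4*s - 1)/(s^2 + s - 12)
Step 2 - reduce the parallel group B2, B3, B4, (B5*B6): (6*s^4 - 5*s^3 - 31*s^2 - 22*s - 188)/(4*s^4 - 2*s^3 - 58*s^2 + 68*s + 48)
Step 3 - collapse the loop (B1 forward, (B2+B3+B4+(B5*B6)) return): (4*s^5 + 2*s^4 - 60*s^3 + 10*s^2 + 116*s + 48)/(6*s^5 + 13*s^4 - 42*s^3 - 227*s^2 - 6*s - 44)
No further cancellation is possible in the step-3 result, so that is T(s). Its denominator becomes monic after dividing by the leading coefficient 6.

Final answer: s^5 + 13*s^4/6 - 7*s^3 - 227*s^2/6 - s - 22/3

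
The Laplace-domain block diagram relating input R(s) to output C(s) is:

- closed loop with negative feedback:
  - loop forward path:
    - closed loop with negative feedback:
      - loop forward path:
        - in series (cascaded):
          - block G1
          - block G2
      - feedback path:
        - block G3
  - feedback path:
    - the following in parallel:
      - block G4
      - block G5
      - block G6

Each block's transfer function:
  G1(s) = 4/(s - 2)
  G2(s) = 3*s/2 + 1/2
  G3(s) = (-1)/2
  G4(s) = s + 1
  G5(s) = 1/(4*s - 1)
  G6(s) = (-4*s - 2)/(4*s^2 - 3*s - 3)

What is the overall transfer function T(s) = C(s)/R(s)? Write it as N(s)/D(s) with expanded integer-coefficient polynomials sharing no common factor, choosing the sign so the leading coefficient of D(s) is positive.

[1] multiply G1, G2 (series); result (6*s + 2)/(s - 2)
[2] collapse the loop ((G1*G2) forward, G3 return); result (-6*s - 2)/(2*s + 3)
[3] add G4, G5, G6 (parallel); result (16*s^4 - 37*s^2 - 13*s + 2)/(16*s^3 - 16*s^2 - 9*s + 3)
[4] collapse the loop ([(G1*G2)/(1+(G1*G2)*G3)] forward, (G4+G5+G6) return); the result is T(s) itself (integer coefficients, no common factor, positive leading denominator coefficient)

Therefore the answer is (96*s^4 - 64*s^3 - 86*s^2 + 6)/(96*s^5 - 238*s^3 - 86*s^2 + 7*s - 5).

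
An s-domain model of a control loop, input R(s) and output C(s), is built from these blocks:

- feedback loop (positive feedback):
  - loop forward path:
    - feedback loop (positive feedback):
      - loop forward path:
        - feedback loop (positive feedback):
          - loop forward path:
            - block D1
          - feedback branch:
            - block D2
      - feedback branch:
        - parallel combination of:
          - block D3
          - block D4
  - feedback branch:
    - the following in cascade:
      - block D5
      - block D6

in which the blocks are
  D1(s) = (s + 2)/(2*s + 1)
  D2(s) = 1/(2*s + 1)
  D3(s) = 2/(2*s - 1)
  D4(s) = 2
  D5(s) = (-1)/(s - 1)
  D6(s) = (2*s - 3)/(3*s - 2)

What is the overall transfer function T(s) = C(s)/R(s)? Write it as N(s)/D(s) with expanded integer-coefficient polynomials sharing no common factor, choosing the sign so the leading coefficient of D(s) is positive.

[1] close the feedback loop around D1, D2; result (2*s^2 + 5*s + 2)/(4*s^2 + 3*s - 1)
[2] parallel reduction of D3, D4; result (4*s)/(2*s - 1)
[3] apply the feedback formula to [D1/(1-D1*D2)], (D3+D4); result (-4*s^3 - 8*s^2 + s + 2)/(18*s^2 + 13*s - 1)
[4] cascade D5, D6; result (3 - 2*s)/(3*s^2 - 5*s + 2)
[5] feedback reduction of [[D1/(1-D1*D2)]/(1-[D1/(1-D1*D2)]*(D3+D4))], (D5*D6), giving the overall T(s)

Final answer: (-12*s^5 - 4*s^4 + 35*s^3 - 15*s^2 - 8*s + 4)/(46*s^4 - 55*s^3 - 6*s^2 + 32*s - 8)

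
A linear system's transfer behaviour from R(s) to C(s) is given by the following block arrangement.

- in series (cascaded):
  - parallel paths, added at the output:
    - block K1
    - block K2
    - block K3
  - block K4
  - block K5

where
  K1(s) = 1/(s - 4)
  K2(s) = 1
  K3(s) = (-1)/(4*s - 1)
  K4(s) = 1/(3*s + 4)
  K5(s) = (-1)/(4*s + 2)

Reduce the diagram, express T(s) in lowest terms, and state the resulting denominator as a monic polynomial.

(1) add K1, K2, K3 (parallel); result (4*s^2 - 14*s + 7)/(4*s^2 - 17*s + 4)
(2) reduce the series chain (K1+K2+K3), K4, K5; result (-4*s^2 + 14*s - 7)/(48*s^4 - 116*s^3 - 294*s^2 - 48*s + 32)
No further cancellation is possible in the step-2 result, so that is T(s). Its denominator becomes monic after dividing by the leading coefficient 48.

Final answer: s^4 - 29*s^3/12 - 49*s^2/8 - s + 2/3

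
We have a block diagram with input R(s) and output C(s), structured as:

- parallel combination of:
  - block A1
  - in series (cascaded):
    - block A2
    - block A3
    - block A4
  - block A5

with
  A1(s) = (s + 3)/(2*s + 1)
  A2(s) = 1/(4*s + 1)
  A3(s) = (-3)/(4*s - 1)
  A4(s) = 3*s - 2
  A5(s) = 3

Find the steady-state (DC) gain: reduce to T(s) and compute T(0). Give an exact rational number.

1. multiply A2, A3, A4 (series), giving (6 - 9*s)/(16*s^2 - 1)
2. combine A1, (A2*A3*A4), A5 in parallel, giving (112*s^3 + 78*s^2 - 4*s)/(32*s^3 + 16*s^2 - 2*s - 1)
DC gain: substitute s = 0 into T(s) from step 2: T(0) = 0/(-1) = 0.

Answer: 0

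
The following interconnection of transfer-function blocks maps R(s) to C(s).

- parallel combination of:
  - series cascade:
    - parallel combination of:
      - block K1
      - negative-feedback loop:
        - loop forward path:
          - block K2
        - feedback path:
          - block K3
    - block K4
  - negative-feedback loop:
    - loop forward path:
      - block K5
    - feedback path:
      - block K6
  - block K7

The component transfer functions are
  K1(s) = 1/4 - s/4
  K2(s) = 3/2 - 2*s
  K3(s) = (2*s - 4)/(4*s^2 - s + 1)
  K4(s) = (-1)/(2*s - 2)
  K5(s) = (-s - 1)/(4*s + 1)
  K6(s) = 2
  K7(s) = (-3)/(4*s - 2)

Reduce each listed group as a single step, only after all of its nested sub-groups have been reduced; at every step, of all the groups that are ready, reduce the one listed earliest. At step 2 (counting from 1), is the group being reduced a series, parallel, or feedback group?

Answer: parallel

Working:
Step 1 - collapse the loop (K2 forward, K3 return)
Step 2 - parallel reduction of K1, [K2/(1+K2*K3)]
Step 3 - cascade (K1+[K2/(1+K2*K3)]), K4
Step 4 - apply the feedback formula to K5, K6
Step 5 - reduce the parallel group ((K1+[K2/(1+K2*K3)])*K4), [K5/(1+K5*K6)], K7
The group at step 2 is a parallel group.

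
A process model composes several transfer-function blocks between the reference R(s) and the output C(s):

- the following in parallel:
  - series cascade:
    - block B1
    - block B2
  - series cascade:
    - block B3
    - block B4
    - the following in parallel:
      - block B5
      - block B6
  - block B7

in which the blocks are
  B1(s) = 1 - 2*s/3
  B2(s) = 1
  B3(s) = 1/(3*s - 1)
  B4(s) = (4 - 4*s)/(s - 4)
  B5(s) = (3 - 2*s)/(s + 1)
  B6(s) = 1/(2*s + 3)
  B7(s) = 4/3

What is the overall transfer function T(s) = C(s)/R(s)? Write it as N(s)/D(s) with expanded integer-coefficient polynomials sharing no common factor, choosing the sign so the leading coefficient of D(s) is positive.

[1] multiply B1, B2 (series), giving 1 - 2*s/3
[2] sum the parallel branches B5, B6, giving (-4*s^2 + s + 10)/(2*s^2 + 5*s + 3)
[3] reduce the series chain B3, B4, (B5+B6), giving (16*s^3 - 20*s^2 - 36*s + 40)/(6*s^4 - 11*s^3 - 48*s^2 - 19*s + 12)
[4] add (B1*B2), (B3*B4*(B5+B6)), B7 (parallel) - this is the overall T(s), already in the required normalized form

Hence the answer: (-12*s^5 + 64*s^4 + 67*s^3 - 358*s^2 - 265*s + 204)/(18*s^4 - 33*s^3 - 144*s^2 - 57*s + 36)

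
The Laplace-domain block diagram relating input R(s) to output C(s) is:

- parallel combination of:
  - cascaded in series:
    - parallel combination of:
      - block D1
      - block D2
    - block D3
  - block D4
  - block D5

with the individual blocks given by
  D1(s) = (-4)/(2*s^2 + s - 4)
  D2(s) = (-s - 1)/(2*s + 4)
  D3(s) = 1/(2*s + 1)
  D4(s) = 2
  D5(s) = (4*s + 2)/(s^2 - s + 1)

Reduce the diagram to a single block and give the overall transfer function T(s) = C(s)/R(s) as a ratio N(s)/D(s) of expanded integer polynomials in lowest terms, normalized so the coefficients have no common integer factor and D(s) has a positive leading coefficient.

The answer is (16*s^6 + 62*s^5 + 83*s^4 + 24*s^3 - 106*s^2 - 169*s - 76)/(8*s^6 + 16*s^5 - 14*s^4 - 14*s^3 + 22*s^2 - 20*s - 16).

Reasoning:
Step 1 - add D1, D2 (parallel); result (-2*s^3 - 3*s^2 - 5*s - 12)/(4*s^3 + 10*s^2 - 4*s - 16)
Step 2 - series reduction of (D1+D2), D3; result (-2*s^3 - 3*s^2 - 5*s - 12)/(8*s^4 + 24*s^3 + 2*s^2 - 36*s - 16)
Step 3 - add ((D1+D2)*D3), D4, D5 (parallel), which is the overall transfer function T(s) = C(s)/R(s) in lowest terms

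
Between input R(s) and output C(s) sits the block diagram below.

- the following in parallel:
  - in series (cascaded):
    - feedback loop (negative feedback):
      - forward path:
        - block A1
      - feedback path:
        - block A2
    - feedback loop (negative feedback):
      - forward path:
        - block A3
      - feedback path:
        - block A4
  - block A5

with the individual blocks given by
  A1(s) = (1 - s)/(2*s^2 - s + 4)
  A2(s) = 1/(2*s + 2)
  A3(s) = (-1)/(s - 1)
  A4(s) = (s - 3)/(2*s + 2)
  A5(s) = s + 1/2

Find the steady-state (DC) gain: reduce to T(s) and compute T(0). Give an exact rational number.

(1) apply the feedback formula to A1, A2; result (2 - 2*s^2)/(4*s^3 + 2*s^2 + 5*s + 9)
(2) apply the feedback formula to A3, A4; result (-2*s - 2)/(2*s^2 - s + 1)
(3) reduce the series chain [A1/(1+A1*A2)], [A3/(1+A3*A4)]; result (4*s^3 + 4*s^2 - 4*s - 4)/(8*s^5 + 12*s^3 + 15*s^2 - 4*s + 9)
(4) reduce the parallel group ([A1/(1+A1*A2)]*[A3/(1+A3*A4)]), A5; result (16*s^6 + 8*s^5 + 24*s^4 + 50*s^3 + 15*s^2 + 6*s + 1)/(16*s^5 + 24*s^3 + 30*s^2 - 8*s + 18)
DC gain: substitute s = 0 into T(s) from step 4: T(0) = 1/18.

Answer: 1/18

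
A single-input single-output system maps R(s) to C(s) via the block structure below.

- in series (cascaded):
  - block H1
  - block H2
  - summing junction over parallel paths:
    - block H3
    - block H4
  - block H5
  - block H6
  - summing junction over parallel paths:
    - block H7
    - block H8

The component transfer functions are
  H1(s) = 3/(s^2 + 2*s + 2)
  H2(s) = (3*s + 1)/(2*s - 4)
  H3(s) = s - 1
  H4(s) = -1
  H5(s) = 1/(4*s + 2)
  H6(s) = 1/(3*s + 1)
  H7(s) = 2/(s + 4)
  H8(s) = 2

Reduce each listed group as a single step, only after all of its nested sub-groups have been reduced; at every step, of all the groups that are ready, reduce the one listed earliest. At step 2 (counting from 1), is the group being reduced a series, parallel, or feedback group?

[1] reduce the parallel group H3, H4
[2] reduce the parallel group H7, H8
[3] cascade H1, H2, (H3+H4), H5, H6, (H7+H8)
So the answer for step 2 is parallel.

Therefore the answer is parallel.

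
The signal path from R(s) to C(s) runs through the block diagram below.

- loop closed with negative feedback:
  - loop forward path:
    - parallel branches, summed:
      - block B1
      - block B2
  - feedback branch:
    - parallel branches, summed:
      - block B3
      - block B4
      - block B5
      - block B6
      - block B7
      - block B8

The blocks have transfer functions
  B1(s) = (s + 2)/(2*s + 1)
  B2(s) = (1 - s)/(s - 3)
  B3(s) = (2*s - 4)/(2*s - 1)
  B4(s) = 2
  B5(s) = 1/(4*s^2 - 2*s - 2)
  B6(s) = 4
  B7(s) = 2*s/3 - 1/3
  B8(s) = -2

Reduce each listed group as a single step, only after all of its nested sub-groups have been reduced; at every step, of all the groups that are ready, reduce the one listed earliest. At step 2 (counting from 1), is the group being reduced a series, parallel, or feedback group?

[1] reduce the parallel group B1, B2
[2] parallel reduction of B3, B4, B5, B6, B7, B8
[3] collapse the loop ((B1+B2) forward, (B3+B4+B5+B6+B7+B8) return)
The group at step 2 is a parallel group.

Answer: parallel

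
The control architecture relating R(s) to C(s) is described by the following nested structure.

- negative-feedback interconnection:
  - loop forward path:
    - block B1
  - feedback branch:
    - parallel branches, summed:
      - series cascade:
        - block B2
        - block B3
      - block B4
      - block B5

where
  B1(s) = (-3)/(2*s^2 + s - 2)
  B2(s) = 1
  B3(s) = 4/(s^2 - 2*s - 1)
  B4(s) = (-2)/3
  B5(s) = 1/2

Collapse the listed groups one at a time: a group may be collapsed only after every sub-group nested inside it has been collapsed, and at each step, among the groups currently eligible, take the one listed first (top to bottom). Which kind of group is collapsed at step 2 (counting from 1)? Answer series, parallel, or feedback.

Answer: parallel

Working:
Step 1: reduce the series chain B2, B3
Step 2: add (B2*B3), B4, B5 (parallel)
Step 3: apply the feedback formula to B1, ((B2*B3)+B4+B5)
Step 2 collapses a parallel group.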